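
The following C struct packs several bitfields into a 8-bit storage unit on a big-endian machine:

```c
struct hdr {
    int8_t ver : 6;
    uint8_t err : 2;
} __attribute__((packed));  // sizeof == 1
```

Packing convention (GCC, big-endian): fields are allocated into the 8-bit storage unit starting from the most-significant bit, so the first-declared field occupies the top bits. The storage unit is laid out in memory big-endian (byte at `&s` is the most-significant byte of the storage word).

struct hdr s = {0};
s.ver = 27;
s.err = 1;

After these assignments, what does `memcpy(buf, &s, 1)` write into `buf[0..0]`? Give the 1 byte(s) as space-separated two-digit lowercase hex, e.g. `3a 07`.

6d

[2+:6] ver=27 & 0x3f = 0x1b; word=0x6c
[0+:2] err=1 & 0x3 = 0x1; word=0x6d
word = 0x6d → big-endian bytes:
  [0]=0x6d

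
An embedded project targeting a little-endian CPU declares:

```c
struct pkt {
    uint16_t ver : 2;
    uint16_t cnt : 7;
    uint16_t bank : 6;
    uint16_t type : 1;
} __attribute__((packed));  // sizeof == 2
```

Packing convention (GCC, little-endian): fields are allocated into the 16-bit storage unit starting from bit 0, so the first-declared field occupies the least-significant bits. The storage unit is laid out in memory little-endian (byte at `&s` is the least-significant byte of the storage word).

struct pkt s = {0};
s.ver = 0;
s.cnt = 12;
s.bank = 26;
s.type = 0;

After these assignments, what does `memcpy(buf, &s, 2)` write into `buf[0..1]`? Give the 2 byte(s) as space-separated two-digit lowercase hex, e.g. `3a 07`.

ver:2 = 0 → 0x0 << 0 → word 0x0000
cnt:7 = 12 → 0xc << 2 → word 0x0030
bank:6 = 26 → 0x1a << 9 → word 0x3430
type:1 = 0 → 0x0 << 15 → word 0x3430
word = 0x3430 → little-endian bytes:
  [0]=0x30  [1]=0x34

30 34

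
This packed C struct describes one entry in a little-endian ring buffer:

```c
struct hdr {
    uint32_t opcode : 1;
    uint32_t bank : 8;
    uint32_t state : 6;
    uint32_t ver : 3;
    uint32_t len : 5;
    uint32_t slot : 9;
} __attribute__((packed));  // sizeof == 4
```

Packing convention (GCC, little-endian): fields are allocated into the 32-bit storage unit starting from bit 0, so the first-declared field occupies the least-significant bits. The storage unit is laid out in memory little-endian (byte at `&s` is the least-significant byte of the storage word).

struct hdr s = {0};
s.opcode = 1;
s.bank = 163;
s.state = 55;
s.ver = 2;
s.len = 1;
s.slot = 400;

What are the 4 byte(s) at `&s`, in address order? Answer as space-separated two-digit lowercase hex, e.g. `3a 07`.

47 6f 05 c8

[0+:1] opcode=1 & 0x1 = 0x1; word=0x00000001
[1+:8] bank=163 & 0xff = 0xa3; word=0x00000147
[9+:6] state=55 & 0x3f = 0x37; word=0x00006f47
[15+:3] ver=2 & 0x7 = 0x2; word=0x00016f47
[18+:5] len=1 & 0x1f = 0x1; word=0x00056f47
[23+:9] slot=400 & 0x1ff = 0x190; word=0xc8056f47
word = 0xc8056f47 → little-endian bytes:
  [0]=0x47  [1]=0x6f  [2]=0x05  [3]=0xc8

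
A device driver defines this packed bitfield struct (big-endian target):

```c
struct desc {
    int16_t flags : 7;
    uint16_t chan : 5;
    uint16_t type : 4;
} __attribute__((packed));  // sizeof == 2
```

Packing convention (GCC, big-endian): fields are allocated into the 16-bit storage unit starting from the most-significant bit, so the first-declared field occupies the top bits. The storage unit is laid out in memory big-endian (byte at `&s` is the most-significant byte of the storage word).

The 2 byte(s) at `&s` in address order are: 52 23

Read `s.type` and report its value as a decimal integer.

[0]=0x52 [1]=0x23 (big-endian) → word 0x5223
flags:7 @ bit 9 → (0x5223>>9)&0x7f = 0x29
chan:5 @ bit 4 → (0x5223>>4)&0x1f = 0x2
type:4 @ bit 0 → (0x5223>>0)&0xf = 0x3  ←

3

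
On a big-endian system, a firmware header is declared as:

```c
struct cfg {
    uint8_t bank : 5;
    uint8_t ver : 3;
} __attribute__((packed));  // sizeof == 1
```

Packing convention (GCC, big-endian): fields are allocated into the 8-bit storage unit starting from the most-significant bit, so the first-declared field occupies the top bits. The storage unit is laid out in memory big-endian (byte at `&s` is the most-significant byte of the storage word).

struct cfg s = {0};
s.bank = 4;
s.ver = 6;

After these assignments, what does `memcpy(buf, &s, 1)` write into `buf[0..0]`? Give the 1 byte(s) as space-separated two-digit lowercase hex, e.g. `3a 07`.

26

bank (5b) val=4 bits=0x4 at bit 3: 0x20
ver (3b) val=6 bits=0x6 at bit 0: 0x26
word = 0x26 → big-endian bytes:
  [0]=0x26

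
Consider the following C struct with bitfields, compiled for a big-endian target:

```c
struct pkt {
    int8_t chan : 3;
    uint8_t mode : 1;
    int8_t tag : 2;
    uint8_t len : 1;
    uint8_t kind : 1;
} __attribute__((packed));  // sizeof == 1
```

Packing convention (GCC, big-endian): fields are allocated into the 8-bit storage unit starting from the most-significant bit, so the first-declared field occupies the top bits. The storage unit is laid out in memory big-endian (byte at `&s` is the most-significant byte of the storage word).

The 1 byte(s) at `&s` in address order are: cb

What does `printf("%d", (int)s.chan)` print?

-2

[0]=0xcb (big-endian) → word 0xcb
chan [5+:3] = (word>>5) & 0x7 = 6  ←
mode [4+:1] = (word>>4) & 0x1 = 0
tag [2+:2] = (word>>2) & 0x3 = 2
len [1+:1] = (word>>1) & 0x1 = 1
kind [0+:1] = (word>>0) & 0x1 = 1
chan signed 3b, MSB=1: 6 - 8 = -2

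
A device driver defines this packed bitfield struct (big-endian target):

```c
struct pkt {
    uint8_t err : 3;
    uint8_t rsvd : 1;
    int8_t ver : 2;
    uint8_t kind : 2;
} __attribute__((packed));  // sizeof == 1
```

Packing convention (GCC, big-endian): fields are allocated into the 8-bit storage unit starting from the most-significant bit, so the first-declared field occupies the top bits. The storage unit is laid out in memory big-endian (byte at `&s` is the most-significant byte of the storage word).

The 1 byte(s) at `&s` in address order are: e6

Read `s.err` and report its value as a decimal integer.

7

[0]=0xe6 (big-endian) → word 0xe6
err:3 @ bit 5 → (0xe6>>5)&0x7 = 0x7  ←
rsvd:1 @ bit 4 → (0xe6>>4)&0x1 = 0x0
ver:2 @ bit 2 → (0xe6>>2)&0x3 = 0x1
kind:2 @ bit 0 → (0xe6>>0)&0x3 = 0x2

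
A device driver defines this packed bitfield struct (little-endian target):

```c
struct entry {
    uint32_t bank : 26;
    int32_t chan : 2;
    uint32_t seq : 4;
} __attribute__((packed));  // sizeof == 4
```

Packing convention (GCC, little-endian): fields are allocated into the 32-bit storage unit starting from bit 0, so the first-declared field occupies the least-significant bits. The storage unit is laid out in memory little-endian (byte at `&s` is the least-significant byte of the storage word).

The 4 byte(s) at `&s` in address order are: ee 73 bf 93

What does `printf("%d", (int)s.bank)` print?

62878702

[0]=0xee [1]=0x73 [2]=0xbf [3]=0x93 (little-endian) → word 0x93bf73ee
bank:26 @ bit 0 → (0x93bf73ee>>0)&0x3ffffff = 0x3bf73ee  ←
chan:2 @ bit 26 → (0x93bf73ee>>26)&0x3 = 0x0
seq:4 @ bit 28 → (0x93bf73ee>>28)&0xf = 0x9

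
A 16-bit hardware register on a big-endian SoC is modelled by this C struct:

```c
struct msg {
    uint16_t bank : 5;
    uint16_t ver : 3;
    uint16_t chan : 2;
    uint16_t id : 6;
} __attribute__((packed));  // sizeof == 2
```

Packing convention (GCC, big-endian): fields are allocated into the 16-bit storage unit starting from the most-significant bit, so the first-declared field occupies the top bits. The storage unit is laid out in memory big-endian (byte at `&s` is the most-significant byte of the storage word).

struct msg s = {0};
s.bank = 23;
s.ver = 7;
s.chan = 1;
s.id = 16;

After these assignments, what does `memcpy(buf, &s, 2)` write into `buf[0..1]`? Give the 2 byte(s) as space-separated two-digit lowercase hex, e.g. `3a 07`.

bf 50

bank (5b) val=23 bits=0x17 at bit 11: 0xb800
ver (3b) val=7 bits=0x7 at bit 8: 0xbf00
chan (2b) val=1 bits=0x1 at bit 6: 0xbf40
id (6b) val=16 bits=0x10 at bit 0: 0xbf50
word = 0xbf50 → big-endian bytes:
  [0]=0xbf  [1]=0x50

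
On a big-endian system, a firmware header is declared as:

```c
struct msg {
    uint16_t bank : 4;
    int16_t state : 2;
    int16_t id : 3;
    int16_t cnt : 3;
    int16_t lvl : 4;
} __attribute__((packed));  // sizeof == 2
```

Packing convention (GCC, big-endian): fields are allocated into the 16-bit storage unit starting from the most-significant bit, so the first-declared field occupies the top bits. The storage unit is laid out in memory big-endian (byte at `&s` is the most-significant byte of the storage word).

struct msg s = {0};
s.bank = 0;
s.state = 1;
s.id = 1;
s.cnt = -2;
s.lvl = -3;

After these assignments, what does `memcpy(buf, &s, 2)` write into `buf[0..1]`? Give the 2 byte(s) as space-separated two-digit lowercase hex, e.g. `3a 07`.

[12+:4] bank=0 & 0xf = 0x0; word=0x0000
[10+:2] state=1 & 0x3 = 0x1; word=0x0400
[7+:3] id=1 & 0x7 = 0x1; word=0x0480
[4+:3] cnt=-2 & 0x7 = 0x6; word=0x04e0
[0+:4] lvl=-3 & 0xf = 0xd; word=0x04ed
word = 0x04ed → big-endian bytes:
  [0]=0x04  [1]=0xed

04 ed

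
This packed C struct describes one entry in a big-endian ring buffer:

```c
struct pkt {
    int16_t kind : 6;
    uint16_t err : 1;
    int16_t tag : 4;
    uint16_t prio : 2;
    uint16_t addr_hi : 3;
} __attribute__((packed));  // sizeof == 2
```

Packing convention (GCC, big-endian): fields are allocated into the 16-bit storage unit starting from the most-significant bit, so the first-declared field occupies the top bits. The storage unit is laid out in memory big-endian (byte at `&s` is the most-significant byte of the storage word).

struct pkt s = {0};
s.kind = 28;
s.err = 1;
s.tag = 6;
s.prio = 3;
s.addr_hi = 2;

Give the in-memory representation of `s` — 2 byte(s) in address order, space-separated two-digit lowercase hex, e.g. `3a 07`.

72 da

[10+:6] kind=28 & 0x3f = 0x1c; word=0x7000
[9+:1] err=1 & 0x1 = 0x1; word=0x7200
[5+:4] tag=6 & 0xf = 0x6; word=0x72c0
[3+:2] prio=3 & 0x3 = 0x3; word=0x72d8
[0+:3] addr_hi=2 & 0x7 = 0x2; word=0x72da
word = 0x72da → big-endian bytes:
  [0]=0x72  [1]=0xda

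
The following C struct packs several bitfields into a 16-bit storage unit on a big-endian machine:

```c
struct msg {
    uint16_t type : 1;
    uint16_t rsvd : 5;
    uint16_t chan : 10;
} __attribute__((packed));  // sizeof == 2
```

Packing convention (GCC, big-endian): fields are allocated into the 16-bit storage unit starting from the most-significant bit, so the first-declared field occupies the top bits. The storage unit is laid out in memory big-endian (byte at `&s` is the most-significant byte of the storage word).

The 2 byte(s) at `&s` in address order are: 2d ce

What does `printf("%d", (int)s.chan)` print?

462

[0]=0x2d [1]=0xce (big-endian) → word 0x2dce
type:1 @ bit 15 → (0x2dce>>15)&0x1 = 0x0
rsvd:5 @ bit 10 → (0x2dce>>10)&0x1f = 0xb
chan:10 @ bit 0 → (0x2dce>>0)&0x3ff = 0x1ce  ←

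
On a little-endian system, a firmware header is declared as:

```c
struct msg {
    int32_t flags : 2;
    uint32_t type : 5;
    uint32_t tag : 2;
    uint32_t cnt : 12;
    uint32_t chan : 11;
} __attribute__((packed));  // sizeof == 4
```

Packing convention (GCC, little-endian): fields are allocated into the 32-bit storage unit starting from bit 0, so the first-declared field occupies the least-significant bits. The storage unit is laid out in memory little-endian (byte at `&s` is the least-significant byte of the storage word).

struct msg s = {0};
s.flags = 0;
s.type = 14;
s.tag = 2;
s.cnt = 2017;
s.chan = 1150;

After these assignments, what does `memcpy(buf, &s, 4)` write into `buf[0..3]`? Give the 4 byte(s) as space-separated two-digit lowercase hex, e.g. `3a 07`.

38 c3 cf 8f

[0+:2] flags=0 & 0x3 = 0x0; word=0x00000000
[2+:5] type=14 & 0x1f = 0xe; word=0x00000038
[7+:2] tag=2 & 0x3 = 0x2; word=0x00000138
[9+:12] cnt=2017 & 0xfff = 0x7e1; word=0x000fc338
[21+:11] chan=1150 & 0x7ff = 0x47e; word=0x8fcfc338
word = 0x8fcfc338 → little-endian bytes:
  [0]=0x38  [1]=0xc3  [2]=0xcf  [3]=0x8f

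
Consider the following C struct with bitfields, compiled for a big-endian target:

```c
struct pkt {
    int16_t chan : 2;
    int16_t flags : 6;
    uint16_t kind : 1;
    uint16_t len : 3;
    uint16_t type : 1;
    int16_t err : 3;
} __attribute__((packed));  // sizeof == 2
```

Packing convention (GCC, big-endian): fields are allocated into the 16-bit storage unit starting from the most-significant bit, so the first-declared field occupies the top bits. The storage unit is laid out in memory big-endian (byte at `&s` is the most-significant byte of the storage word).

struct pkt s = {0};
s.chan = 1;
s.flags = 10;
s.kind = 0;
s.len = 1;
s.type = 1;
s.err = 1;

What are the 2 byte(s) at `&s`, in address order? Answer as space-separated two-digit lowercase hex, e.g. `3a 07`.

chan:2 = 1 → 0x1 << 14 → word 0x4000
flags:6 = 10 → 0xa << 8 → word 0x4a00
kind:1 = 0 → 0x0 << 7 → word 0x4a00
len:3 = 1 → 0x1 << 4 → word 0x4a10
type:1 = 1 → 0x1 << 3 → word 0x4a18
err:3 = 1 → 0x1 << 0 → word 0x4a19
word = 0x4a19 → big-endian bytes:
  [0]=0x4a  [1]=0x19

4a 19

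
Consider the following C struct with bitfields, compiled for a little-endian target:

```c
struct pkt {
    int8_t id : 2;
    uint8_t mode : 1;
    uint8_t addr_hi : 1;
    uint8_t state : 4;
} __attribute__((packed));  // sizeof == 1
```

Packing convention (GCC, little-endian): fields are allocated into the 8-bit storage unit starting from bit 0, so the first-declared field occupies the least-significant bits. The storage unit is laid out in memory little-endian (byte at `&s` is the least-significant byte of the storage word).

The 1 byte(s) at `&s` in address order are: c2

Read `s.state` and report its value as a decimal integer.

[0]=0xc2 (little-endian) → word 0xc2
id [0+:2] = (word>>0) & 0x3 = 2
mode [2+:1] = (word>>2) & 0x1 = 0
addr_hi [3+:1] = (word>>3) & 0x1 = 0
state [4+:4] = (word>>4) & 0xf = 12  ←

12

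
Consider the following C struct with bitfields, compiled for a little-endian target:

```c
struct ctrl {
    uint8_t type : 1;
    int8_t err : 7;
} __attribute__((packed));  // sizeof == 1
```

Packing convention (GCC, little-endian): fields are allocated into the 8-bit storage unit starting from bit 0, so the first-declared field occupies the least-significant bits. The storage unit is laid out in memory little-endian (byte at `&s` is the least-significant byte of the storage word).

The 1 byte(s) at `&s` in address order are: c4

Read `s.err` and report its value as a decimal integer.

-30

[0]=0xc4 (little-endian) → word 0xc4
type:1 @ bit 0 → (0xc4>>0)&0x1 = 0x0
err:7 @ bit 1 → (0xc4>>1)&0x7f = 0x62  ←
err signed 7b, MSB=1: 98 - 128 = -30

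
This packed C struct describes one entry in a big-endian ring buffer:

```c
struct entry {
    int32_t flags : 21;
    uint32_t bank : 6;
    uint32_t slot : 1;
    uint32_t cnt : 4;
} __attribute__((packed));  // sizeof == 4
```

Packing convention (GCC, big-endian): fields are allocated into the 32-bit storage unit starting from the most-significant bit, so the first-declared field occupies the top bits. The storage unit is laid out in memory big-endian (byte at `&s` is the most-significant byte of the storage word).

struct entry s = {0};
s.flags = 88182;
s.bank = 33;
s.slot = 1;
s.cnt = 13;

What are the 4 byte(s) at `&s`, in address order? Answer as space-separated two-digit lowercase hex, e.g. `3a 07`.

0a c3 b4 3d

[11+:21] flags=88182 & 0x1fffff = 0x15876; word=0x0ac3b000
[5+:6] bank=33 & 0x3f = 0x21; word=0x0ac3b420
[4+:1] slot=1 & 0x1 = 0x1; word=0x0ac3b430
[0+:4] cnt=13 & 0xf = 0xd; word=0x0ac3b43d
word = 0x0ac3b43d → big-endian bytes:
  [0]=0x0a  [1]=0xc3  [2]=0xb4  [3]=0x3d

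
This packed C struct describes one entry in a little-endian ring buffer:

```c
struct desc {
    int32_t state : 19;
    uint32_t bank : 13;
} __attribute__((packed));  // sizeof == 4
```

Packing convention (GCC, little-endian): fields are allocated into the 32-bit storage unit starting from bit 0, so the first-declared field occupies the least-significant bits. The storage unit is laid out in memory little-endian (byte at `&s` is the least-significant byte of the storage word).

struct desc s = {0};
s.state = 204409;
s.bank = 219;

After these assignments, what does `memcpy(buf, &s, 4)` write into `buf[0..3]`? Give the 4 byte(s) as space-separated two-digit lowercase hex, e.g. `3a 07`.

79 1e db 06

state:19 = 204409 → 0x31e79 << 0 → word 0x00031e79
bank:13 = 219 → 0xdb << 19 → word 0x06db1e79
word = 0x06db1e79 → little-endian bytes:
  [0]=0x79  [1]=0x1e  [2]=0xdb  [3]=0x06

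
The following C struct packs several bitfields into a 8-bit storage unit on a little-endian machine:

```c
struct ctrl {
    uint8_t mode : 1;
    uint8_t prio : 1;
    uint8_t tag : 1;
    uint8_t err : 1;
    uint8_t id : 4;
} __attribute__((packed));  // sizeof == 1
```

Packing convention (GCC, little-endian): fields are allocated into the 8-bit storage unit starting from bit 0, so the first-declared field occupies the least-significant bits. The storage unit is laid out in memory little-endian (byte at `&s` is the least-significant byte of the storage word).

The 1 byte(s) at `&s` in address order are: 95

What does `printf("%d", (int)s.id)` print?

9

[0]=0x95 (little-endian) → word 0x95
mode:1 @ bit 0 → (0x95>>0)&0x1 = 0x1
prio:1 @ bit 1 → (0x95>>1)&0x1 = 0x0
tag:1 @ bit 2 → (0x95>>2)&0x1 = 0x1
err:1 @ bit 3 → (0x95>>3)&0x1 = 0x0
id:4 @ bit 4 → (0x95>>4)&0xf = 0x9  ←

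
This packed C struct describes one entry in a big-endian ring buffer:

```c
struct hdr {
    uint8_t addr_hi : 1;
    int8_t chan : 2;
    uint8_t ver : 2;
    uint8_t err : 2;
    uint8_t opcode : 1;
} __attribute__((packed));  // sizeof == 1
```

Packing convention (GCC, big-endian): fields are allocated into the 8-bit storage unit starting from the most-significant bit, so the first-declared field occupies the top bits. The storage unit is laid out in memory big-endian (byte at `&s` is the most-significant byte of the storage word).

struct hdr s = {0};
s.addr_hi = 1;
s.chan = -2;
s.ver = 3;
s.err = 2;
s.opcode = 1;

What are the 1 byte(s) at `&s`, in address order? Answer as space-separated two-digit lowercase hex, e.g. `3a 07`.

dd

addr_hi (1b) val=1 bits=0x1 at bit 7: 0x80
chan (2b) val=-2 bits=0x2 at bit 5: 0xc0
ver (2b) val=3 bits=0x3 at bit 3: 0xd8
err (2b) val=2 bits=0x2 at bit 1: 0xdc
opcode (1b) val=1 bits=0x1 at bit 0: 0xdd
word = 0xdd → big-endian bytes:
  [0]=0xdd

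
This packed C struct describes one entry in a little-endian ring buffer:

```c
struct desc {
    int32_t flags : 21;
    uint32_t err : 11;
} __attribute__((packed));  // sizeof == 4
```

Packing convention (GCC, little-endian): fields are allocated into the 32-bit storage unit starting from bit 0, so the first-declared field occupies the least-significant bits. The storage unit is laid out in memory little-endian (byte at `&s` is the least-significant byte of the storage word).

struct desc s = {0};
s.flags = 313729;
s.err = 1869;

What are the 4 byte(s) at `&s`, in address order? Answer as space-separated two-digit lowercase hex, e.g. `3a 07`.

flags:21 = 313729 → 0x4c981 << 0 → word 0x0004c981
err:11 = 1869 → 0x74d << 21 → word 0xe9a4c981
word = 0xe9a4c981 → little-endian bytes:
  [0]=0x81  [1]=0xc9  [2]=0xa4  [3]=0xe9

81 c9 a4 e9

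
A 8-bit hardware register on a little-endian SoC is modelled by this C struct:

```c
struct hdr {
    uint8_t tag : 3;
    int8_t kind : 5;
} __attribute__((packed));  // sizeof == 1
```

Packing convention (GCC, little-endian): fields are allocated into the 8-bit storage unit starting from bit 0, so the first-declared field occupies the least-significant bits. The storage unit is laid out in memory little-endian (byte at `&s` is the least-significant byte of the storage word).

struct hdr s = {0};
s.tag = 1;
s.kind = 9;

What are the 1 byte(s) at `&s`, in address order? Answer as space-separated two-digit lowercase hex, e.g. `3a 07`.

49

tag (3b) val=1 bits=0x1 at bit 0: 0x01
kind (5b) val=9 bits=0x9 at bit 3: 0x49
word = 0x49 → little-endian bytes:
  [0]=0x49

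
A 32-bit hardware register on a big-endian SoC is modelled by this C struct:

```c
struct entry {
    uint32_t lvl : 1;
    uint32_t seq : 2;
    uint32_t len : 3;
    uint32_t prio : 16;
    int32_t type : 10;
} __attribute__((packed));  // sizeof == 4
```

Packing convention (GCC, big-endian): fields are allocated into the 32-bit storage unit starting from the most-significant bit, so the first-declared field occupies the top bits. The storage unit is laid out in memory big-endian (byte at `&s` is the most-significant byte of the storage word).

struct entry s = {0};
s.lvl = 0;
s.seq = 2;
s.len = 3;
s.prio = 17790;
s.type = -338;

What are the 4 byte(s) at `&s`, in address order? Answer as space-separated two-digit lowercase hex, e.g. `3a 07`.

lvl (1b) val=0 bits=0x0 at bit 31: 0x00000000
seq (2b) val=2 bits=0x2 at bit 29: 0x40000000
len (3b) val=3 bits=0x3 at bit 26: 0x4c000000
prio (16b) val=17790 bits=0x457e at bit 10: 0x4d15f800
type (10b) val=-338 bits=0x2ae at bit 0: 0x4d15faae
word = 0x4d15faae → big-endian bytes:
  [0]=0x4d  [1]=0x15  [2]=0xfa  [3]=0xae

4d 15 fa ae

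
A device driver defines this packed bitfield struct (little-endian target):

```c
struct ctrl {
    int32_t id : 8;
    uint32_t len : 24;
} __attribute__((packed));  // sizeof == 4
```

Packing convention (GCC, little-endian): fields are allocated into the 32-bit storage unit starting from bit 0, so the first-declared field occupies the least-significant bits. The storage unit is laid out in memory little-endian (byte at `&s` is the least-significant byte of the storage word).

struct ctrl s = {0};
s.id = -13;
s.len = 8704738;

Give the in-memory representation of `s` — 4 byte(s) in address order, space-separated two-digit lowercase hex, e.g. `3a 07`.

f3 e2 d2 84

[0+:8] id=-13 & 0xff = 0xf3; word=0x000000f3
[8+:24] len=8704738 & 0xffffff = 0x84d2e2; word=0x84d2e2f3
word = 0x84d2e2f3 → little-endian bytes:
  [0]=0xf3  [1]=0xe2  [2]=0xd2  [3]=0x84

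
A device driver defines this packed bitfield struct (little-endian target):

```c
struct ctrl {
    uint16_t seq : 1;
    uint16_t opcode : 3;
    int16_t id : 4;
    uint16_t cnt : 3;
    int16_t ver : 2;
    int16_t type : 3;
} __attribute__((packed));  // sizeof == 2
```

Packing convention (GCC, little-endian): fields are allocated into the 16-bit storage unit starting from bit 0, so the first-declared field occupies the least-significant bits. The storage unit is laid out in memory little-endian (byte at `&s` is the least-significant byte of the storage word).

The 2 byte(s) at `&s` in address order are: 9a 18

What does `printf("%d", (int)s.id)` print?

-7

[0]=0x9a [1]=0x18 (little-endian) → word 0x189a
seq:1 @ bit 0 → (0x189a>>0)&0x1 = 0x0
opcode:3 @ bit 1 → (0x189a>>1)&0x7 = 0x5
id:4 @ bit 4 → (0x189a>>4)&0xf = 0x9  ←
cnt:3 @ bit 8 → (0x189a>>8)&0x7 = 0x0
ver:2 @ bit 11 → (0x189a>>11)&0x3 = 0x3
type:3 @ bit 13 → (0x189a>>13)&0x7 = 0x0
id signed 4b, MSB=1: 9 - 16 = -7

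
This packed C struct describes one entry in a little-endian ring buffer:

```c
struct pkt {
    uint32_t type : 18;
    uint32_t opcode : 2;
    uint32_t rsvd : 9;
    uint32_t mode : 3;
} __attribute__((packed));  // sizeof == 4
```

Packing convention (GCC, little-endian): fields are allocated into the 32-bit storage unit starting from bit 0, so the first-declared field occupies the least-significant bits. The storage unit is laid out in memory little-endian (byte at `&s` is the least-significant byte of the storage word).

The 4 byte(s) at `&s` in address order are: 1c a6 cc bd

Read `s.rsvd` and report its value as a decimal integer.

[0]=0x1c [1]=0xa6 [2]=0xcc [3]=0xbd (little-endian) → word 0xbdcca61c
type [0+:18] = (word>>0) & 0x3ffff = 42524
opcode [18+:2] = (word>>18) & 0x3 = 3
rsvd [20+:9] = (word>>20) & 0x1ff = 476  ←
mode [29+:3] = (word>>29) & 0x7 = 5

476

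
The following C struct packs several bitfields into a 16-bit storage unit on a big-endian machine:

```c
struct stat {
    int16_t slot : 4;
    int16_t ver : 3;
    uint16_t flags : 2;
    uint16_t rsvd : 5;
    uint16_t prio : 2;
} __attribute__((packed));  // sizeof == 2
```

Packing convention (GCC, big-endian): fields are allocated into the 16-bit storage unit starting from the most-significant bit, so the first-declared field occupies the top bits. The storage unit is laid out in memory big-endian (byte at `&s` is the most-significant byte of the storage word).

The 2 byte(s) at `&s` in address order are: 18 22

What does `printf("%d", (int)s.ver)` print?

[0]=0x18 [1]=0x22 (big-endian) → word 0x1822
slot:4 @ bit 12 → (0x1822>>12)&0xf = 0x1
ver:3 @ bit 9 → (0x1822>>9)&0x7 = 0x4  ←
flags:2 @ bit 7 → (0x1822>>7)&0x3 = 0x0
rsvd:5 @ bit 2 → (0x1822>>2)&0x1f = 0x8
prio:2 @ bit 0 → (0x1822>>0)&0x3 = 0x2
ver signed 3b, MSB=1: 4 - 8 = -4

-4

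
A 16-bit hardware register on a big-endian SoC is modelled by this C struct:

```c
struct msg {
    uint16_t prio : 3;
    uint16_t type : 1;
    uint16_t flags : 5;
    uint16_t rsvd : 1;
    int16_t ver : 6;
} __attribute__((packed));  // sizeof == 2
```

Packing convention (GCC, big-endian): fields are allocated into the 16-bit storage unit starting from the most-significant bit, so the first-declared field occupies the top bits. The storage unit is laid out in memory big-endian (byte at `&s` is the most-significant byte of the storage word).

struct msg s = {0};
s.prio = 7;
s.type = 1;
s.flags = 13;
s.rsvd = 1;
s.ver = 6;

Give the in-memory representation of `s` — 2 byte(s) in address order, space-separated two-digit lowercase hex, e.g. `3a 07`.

prio:3 = 7 → 0x7 << 13 → word 0xe000
type:1 = 1 → 0x1 << 12 → word 0xf000
flags:5 = 13 → 0xd << 7 → word 0xf680
rsvd:1 = 1 → 0x1 << 6 → word 0xf6c0
ver:6 = 6 → 0x6 << 0 → word 0xf6c6
word = 0xf6c6 → big-endian bytes:
  [0]=0xf6  [1]=0xc6

f6 c6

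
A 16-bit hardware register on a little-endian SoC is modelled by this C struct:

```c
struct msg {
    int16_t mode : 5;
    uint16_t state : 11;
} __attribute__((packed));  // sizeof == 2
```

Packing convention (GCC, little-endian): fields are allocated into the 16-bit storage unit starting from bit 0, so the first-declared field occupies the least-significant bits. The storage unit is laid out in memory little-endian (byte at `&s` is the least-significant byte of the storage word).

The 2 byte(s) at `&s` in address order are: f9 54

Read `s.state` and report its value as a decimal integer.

[0]=0xf9 [1]=0x54 (little-endian) → word 0x54f9
mode [0+:5] = (word>>0) & 0x1f = 25
state [5+:11] = (word>>5) & 0x7ff = 679  ←

679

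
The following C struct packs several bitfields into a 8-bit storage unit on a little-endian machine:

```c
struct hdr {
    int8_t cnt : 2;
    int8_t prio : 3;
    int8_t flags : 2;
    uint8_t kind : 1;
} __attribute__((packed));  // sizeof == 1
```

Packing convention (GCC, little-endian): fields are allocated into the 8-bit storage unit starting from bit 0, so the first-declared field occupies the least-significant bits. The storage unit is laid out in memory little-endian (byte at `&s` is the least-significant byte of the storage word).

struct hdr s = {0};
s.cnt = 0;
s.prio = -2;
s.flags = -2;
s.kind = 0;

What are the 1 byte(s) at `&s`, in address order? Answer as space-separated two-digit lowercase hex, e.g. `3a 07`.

cnt:2 = 0 → 0x0 << 0 → word 0x00
prio:3 = -2 → 0x6 << 2 → word 0x18
flags:2 = -2 → 0x2 << 5 → word 0x58
kind:1 = 0 → 0x0 << 7 → word 0x58
word = 0x58 → little-endian bytes:
  [0]=0x58

58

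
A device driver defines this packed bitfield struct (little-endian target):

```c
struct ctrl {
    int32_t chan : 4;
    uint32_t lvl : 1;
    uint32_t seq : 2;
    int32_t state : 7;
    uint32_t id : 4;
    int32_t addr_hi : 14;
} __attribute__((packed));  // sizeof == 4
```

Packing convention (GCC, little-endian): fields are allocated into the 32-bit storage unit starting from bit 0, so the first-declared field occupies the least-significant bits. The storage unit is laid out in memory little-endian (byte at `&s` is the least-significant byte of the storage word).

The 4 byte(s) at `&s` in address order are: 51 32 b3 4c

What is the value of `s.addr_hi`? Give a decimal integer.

[0]=0x51 [1]=0x32 [2]=0xb3 [3]=0x4c (little-endian) → word 0x4cb33251
chan [0+:4] = (word>>0) & 0xf = 1
lvl [4+:1] = (word>>4) & 0x1 = 1
seq [5+:2] = (word>>5) & 0x3 = 2
state [7+:7] = (word>>7) & 0x7f = 100
id [14+:4] = (word>>14) & 0xf = 12
addr_hi [18+:14] = (word>>18) & 0x3fff = 4908  ←
addr_hi signed 14b, MSB=0: value = 4908

4908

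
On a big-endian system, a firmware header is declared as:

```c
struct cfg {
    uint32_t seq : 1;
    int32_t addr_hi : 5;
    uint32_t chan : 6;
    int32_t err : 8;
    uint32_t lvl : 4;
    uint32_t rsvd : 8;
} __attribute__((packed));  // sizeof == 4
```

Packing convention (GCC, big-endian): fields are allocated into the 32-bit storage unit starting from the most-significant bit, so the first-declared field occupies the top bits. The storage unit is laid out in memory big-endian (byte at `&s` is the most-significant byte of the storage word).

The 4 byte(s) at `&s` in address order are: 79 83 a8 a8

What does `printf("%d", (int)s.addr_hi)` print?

-2

[0]=0x79 [1]=0x83 [2]=0xa8 [3]=0xa8 (big-endian) → word 0x7983a8a8
seq [31+:1] = (word>>31) & 0x1 = 0
addr_hi [26+:5] = (word>>26) & 0x1f = 30  ←
chan [20+:6] = (word>>20) & 0x3f = 24
err [12+:8] = (word>>12) & 0xff = 58
lvl [8+:4] = (word>>8) & 0xf = 8
rsvd [0+:8] = (word>>0) & 0xff = 168
addr_hi signed 5b, MSB=1: 30 - 32 = -2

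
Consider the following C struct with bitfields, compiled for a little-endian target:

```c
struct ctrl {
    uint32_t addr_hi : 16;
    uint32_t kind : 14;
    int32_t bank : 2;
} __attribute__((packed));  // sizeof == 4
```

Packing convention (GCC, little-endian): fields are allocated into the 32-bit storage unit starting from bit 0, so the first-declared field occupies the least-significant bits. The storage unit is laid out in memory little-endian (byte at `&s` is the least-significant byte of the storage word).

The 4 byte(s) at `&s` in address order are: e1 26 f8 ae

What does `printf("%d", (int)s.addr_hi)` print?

9953

[0]=0xe1 [1]=0x26 [2]=0xf8 [3]=0xae (little-endian) → word 0xaef826e1
addr_hi [0+:16] = (word>>0) & 0xffff = 9953  ←
kind [16+:14] = (word>>16) & 0x3fff = 12024
bank [30+:2] = (word>>30) & 0x3 = 2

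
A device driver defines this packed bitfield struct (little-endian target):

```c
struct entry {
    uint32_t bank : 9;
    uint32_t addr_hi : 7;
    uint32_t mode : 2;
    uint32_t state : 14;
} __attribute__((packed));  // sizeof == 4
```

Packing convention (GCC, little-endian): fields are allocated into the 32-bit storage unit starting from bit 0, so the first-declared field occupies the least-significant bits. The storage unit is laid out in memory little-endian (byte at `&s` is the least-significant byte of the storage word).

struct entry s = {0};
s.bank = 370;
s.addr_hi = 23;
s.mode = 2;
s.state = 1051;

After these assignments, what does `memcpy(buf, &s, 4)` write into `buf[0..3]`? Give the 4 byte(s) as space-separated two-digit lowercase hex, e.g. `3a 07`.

bank:9 = 370 → 0x172 << 0 → word 0x00000172
addr_hi:7 = 23 → 0x17 << 9 → word 0x00002f72
mode:2 = 2 → 0x2 << 16 → word 0x00022f72
state:14 = 1051 → 0x41b << 18 → word 0x106e2f72
word = 0x106e2f72 → little-endian bytes:
  [0]=0x72  [1]=0x2f  [2]=0x6e  [3]=0x10

72 2f 6e 10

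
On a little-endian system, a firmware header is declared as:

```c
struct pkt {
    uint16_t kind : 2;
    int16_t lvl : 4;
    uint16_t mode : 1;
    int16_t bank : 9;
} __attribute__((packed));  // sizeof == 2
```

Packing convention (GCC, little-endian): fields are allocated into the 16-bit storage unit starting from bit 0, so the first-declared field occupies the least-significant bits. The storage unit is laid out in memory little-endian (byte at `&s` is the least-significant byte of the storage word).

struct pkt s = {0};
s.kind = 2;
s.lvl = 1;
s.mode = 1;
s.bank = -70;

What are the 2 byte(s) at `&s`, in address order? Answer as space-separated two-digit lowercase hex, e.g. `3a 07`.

kind:2 = 2 → 0x2 << 0 → word 0x0002
lvl:4 = 1 → 0x1 << 2 → word 0x0006
mode:1 = 1 → 0x1 << 6 → word 0x0046
bank:9 = -70 → 0x1ba << 7 → word 0xdd46
word = 0xdd46 → little-endian bytes:
  [0]=0x46  [1]=0xdd

46 dd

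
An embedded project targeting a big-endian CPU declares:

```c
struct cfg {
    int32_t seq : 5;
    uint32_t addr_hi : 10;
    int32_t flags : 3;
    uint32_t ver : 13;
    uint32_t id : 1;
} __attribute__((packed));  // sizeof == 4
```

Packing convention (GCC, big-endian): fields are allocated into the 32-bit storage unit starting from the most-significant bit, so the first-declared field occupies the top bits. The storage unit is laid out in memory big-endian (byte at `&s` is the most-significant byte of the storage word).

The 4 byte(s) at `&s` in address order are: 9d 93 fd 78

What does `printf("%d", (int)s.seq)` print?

[0]=0x9d [1]=0x93 [2]=0xfd [3]=0x78 (big-endian) → word 0x9d93fd78
seq:5 @ bit 27 → (0x9d93fd78>>27)&0x1f = 0x13  ←
addr_hi:10 @ bit 17 → (0x9d93fd78>>17)&0x3ff = 0x2c9
flags:3 @ bit 14 → (0x9d93fd78>>14)&0x7 = 0x7
ver:13 @ bit 1 → (0x9d93fd78>>1)&0x1fff = 0x1ebc
id:1 @ bit 0 → (0x9d93fd78>>0)&0x1 = 0x0
seq signed 5b, MSB=1: 19 - 32 = -13

-13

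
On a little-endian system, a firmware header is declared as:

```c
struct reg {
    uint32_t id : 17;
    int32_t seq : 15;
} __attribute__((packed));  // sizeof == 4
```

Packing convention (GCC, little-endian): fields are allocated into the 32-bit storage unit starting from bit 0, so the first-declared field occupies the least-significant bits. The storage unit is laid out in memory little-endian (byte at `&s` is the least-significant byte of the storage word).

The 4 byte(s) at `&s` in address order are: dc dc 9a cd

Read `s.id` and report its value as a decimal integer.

[0]=0xdc [1]=0xdc [2]=0x9a [3]=0xcd (little-endian) → word 0xcd9adcdc
id [0+:17] = (word>>0) & 0x1ffff = 56540  ←
seq [17+:15] = (word>>17) & 0x7fff = 26317

56540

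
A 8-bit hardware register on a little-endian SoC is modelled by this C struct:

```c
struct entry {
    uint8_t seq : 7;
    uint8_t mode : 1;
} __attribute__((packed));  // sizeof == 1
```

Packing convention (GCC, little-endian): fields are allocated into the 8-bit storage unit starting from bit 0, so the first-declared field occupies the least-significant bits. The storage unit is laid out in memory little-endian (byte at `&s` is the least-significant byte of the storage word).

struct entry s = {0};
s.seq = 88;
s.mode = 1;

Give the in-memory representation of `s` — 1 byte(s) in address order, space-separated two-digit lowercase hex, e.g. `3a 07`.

d8

seq:7 = 88 → 0x58 << 0 → word 0x58
mode:1 = 1 → 0x1 << 7 → word 0xd8
word = 0xd8 → little-endian bytes:
  [0]=0xd8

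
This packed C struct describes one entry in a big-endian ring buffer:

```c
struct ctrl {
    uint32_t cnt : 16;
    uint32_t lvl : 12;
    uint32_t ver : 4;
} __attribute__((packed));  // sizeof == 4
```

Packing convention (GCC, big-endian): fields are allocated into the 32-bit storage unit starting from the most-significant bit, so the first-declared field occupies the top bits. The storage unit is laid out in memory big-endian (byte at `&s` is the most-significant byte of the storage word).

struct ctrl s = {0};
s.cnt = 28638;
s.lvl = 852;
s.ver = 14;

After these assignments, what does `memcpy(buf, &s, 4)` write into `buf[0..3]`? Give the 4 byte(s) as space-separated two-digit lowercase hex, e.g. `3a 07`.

6f de 35 4e

[16+:16] cnt=28638 & 0xffff = 0x6fde; word=0x6fde0000
[4+:12] lvl=852 & 0xfff = 0x354; word=0x6fde3540
[0+:4] ver=14 & 0xf = 0xe; word=0x6fde354e
word = 0x6fde354e → big-endian bytes:
  [0]=0x6f  [1]=0xde  [2]=0x35  [3]=0x4e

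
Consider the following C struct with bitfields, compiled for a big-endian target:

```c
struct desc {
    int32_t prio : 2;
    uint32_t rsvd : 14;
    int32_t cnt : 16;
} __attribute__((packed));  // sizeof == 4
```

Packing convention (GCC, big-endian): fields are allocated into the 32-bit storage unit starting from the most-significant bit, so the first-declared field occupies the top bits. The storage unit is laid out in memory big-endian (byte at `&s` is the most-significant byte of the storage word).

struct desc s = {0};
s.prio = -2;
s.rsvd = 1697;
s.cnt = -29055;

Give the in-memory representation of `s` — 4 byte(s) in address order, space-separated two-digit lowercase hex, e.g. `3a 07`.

86 a1 8e 81

prio (2b) val=-2 bits=0x2 at bit 30: 0x80000000
rsvd (14b) val=1697 bits=0x6a1 at bit 16: 0x86a10000
cnt (16b) val=-29055 bits=0x8e81 at bit 0: 0x86a18e81
word = 0x86a18e81 → big-endian bytes:
  [0]=0x86  [1]=0xa1  [2]=0x8e  [3]=0x81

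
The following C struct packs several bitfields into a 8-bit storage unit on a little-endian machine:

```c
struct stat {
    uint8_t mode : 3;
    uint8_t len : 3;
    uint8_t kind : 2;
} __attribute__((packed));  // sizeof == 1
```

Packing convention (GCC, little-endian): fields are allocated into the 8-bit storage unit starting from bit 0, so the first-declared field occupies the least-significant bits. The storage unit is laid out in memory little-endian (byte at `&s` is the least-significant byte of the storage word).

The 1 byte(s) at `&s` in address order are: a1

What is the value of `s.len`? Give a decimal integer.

[0]=0xa1 (little-endian) → word 0xa1
mode [0+:3] = (word>>0) & 0x7 = 1
len [3+:3] = (word>>3) & 0x7 = 4  ←
kind [6+:2] = (word>>6) & 0x3 = 2

4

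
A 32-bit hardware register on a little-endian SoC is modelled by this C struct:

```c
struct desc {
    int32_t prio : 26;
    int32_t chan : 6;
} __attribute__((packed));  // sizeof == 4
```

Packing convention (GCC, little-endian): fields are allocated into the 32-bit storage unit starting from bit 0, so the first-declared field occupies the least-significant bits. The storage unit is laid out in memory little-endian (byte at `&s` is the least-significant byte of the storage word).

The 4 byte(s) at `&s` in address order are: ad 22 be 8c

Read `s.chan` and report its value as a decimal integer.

[0]=0xad [1]=0x22 [2]=0xbe [3]=0x8c (little-endian) → word 0x8cbe22ad
prio:26 @ bit 0 → (0x8cbe22ad>>0)&0x3ffffff = 0xbe22ad
chan:6 @ bit 26 → (0x8cbe22ad>>26)&0x3f = 0x23  ←
chan signed 6b, MSB=1: 35 - 64 = -29

-29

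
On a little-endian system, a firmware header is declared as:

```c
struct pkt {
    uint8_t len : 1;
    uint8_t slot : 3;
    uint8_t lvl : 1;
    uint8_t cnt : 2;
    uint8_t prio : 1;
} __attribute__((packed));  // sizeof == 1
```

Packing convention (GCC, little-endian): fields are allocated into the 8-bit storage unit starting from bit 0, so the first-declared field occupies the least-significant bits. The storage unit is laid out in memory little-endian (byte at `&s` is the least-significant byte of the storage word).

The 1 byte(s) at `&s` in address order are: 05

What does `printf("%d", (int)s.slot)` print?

[0]=0x05 (little-endian) → word 0x05
len [0+:1] = (word>>0) & 0x1 = 1
slot [1+:3] = (word>>1) & 0x7 = 2  ←
lvl [4+:1] = (word>>4) & 0x1 = 0
cnt [5+:2] = (word>>5) & 0x3 = 0
prio [7+:1] = (word>>7) & 0x1 = 0

2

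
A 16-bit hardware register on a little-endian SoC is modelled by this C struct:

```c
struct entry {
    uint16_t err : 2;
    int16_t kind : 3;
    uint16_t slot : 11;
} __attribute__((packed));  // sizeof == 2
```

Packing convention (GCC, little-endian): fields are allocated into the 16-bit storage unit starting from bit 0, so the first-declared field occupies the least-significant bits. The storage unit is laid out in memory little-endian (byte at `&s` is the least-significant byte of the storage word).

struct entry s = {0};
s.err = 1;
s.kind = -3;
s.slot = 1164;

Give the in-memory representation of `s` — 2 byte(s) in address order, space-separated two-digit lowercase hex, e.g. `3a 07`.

95 91

[0+:2] err=1 & 0x3 = 0x1; word=0x0001
[2+:3] kind=-3 & 0x7 = 0x5; word=0x0015
[5+:11] slot=1164 & 0x7ff = 0x48c; word=0x9195
word = 0x9195 → little-endian bytes:
  [0]=0x95  [1]=0x91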